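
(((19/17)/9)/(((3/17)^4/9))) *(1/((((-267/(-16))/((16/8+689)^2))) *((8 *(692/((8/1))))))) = 178285675628/3741471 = 47651.22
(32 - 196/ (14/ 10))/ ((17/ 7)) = -756/ 17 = -44.47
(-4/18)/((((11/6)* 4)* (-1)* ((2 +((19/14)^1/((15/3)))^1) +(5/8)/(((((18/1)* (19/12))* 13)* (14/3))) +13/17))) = 1175720/117812277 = 0.01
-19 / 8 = -2.38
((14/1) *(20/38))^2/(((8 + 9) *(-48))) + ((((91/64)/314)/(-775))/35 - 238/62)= -5598956847343/1433701392000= -3.91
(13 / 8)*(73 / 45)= 949 / 360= 2.64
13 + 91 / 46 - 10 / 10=13.98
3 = 3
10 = 10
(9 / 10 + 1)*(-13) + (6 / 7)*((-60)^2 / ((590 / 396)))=8451589 / 4130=2046.39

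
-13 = -13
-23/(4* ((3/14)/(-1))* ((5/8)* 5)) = 644/75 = 8.59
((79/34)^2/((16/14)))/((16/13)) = 567931/147968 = 3.84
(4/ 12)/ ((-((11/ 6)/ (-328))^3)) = 2540703744/ 1331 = 1908868.33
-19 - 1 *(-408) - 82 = 307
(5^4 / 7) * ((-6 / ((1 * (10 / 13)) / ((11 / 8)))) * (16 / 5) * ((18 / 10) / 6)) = -919.29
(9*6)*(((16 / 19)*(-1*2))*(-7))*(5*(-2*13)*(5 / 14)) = -561600 / 19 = -29557.89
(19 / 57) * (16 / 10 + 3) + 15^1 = 248 / 15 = 16.53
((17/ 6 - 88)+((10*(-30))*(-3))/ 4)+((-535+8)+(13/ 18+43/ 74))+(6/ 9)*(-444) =-454121/ 666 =-681.86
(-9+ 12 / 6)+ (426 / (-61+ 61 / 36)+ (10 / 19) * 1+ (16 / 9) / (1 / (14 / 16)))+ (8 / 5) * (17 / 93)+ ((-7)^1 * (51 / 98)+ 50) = 34.55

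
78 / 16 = 39 / 8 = 4.88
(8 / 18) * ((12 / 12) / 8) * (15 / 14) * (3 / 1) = 5 / 28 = 0.18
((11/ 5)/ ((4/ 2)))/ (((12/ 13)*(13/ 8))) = 11/ 15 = 0.73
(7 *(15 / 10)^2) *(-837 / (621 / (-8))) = 3906 / 23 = 169.83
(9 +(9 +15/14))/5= 267/70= 3.81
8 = 8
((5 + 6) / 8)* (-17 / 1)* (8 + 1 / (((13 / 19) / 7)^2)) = -3560667 / 1352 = -2633.63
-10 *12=-120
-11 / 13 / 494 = -0.00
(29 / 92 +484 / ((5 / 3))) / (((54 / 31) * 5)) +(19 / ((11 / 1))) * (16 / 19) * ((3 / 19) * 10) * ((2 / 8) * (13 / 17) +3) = 17963481247 / 441282600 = 40.71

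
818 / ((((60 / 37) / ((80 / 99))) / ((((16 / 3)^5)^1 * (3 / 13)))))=126944804864 / 312741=405910.34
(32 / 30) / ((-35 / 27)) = -144 / 175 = -0.82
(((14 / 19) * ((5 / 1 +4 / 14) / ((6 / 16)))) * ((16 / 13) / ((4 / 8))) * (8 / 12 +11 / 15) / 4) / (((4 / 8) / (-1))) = -66304 / 3705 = -17.90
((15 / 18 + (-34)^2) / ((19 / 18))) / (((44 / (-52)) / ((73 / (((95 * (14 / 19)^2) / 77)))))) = -19761027 / 140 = -141150.19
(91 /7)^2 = 169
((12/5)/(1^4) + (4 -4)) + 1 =17/5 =3.40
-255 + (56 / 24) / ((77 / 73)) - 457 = -23423 / 33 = -709.79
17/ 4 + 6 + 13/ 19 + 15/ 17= 15267/ 1292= 11.82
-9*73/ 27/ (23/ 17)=-1241/ 69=-17.99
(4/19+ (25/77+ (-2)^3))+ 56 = 48.54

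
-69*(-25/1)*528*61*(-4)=-222235200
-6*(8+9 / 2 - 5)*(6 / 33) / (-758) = 45 / 4169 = 0.01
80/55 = 16/11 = 1.45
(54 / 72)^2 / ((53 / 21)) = 189 / 848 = 0.22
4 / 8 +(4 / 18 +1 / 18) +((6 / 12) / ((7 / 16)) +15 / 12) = 799 / 252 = 3.17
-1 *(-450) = 450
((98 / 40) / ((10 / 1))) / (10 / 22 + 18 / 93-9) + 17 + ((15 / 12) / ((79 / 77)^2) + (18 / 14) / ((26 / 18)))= 6161996429721 / 323493497600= 19.05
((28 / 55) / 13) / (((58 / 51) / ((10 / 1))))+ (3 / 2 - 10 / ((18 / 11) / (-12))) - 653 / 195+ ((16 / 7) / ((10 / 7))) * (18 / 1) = 4173083 / 41470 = 100.63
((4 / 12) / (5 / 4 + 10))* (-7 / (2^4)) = -7 / 540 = -0.01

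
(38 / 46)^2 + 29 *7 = 107748 / 529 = 203.68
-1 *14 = -14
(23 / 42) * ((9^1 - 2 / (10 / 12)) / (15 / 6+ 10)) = 253 / 875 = 0.29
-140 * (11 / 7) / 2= -110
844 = 844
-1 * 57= -57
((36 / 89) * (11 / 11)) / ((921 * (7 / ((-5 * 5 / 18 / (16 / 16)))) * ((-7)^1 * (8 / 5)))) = 125 / 16065924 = 0.00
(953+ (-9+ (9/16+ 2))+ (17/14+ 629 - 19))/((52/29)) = 5059659/5824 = 868.76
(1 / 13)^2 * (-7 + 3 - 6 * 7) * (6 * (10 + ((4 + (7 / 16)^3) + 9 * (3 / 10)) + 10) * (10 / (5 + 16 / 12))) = -69.07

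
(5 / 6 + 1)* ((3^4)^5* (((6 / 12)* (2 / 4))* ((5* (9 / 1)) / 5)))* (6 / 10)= 345191655699 / 40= 8629791392.48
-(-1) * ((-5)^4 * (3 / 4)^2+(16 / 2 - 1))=5737 / 16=358.56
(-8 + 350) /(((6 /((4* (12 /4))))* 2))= 342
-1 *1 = -1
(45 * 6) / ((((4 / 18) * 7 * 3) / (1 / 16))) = 405 / 112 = 3.62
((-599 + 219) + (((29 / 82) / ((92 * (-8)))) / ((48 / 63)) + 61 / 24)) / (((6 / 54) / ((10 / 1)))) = -16401890445 / 482816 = -33971.31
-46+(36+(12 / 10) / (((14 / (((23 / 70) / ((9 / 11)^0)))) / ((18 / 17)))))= -207629 / 20825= -9.97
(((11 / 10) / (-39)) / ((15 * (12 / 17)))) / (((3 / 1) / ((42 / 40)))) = -0.00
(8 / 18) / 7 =0.06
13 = 13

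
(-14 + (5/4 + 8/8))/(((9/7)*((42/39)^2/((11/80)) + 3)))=-0.80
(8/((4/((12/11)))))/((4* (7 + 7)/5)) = 15/77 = 0.19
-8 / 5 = -1.60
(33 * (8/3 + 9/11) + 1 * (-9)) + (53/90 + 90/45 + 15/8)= 39767/360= 110.46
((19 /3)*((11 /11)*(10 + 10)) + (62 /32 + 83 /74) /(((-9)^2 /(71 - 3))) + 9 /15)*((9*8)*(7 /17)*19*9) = 2070091534 /3145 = 658216.70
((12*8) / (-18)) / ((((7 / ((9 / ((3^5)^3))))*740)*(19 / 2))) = -8 / 117684952245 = -0.00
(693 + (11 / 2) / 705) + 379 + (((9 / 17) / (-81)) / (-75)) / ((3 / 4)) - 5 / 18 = 1734032573 / 1617975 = 1071.73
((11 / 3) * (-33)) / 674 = -0.18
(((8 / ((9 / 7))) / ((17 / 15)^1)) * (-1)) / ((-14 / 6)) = 40 / 17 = 2.35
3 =3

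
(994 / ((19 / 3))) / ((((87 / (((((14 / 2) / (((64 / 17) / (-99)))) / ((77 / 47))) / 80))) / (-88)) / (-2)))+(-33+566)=7676083 / 88160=87.07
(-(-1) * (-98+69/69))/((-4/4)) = 97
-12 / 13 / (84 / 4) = -4 / 91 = -0.04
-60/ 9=-20/ 3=-6.67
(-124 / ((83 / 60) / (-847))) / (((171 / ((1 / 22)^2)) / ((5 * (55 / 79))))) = 1193500 / 373749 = 3.19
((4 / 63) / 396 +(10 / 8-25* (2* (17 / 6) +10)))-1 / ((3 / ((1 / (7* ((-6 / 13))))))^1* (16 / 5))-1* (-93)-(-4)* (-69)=-114438325 / 199584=-573.38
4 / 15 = 0.27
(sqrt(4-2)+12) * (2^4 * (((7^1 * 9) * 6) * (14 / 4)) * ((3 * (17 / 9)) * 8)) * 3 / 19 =2878848 * sqrt(2) / 19+34546176 / 19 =2032499.05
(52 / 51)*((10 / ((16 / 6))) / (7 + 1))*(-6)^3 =-1755 / 17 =-103.24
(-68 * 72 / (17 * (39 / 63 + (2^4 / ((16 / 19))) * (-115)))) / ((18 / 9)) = 189 / 2867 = 0.07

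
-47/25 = -1.88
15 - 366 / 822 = 14.55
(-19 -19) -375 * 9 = -3413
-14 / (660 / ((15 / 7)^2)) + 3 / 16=111 / 1232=0.09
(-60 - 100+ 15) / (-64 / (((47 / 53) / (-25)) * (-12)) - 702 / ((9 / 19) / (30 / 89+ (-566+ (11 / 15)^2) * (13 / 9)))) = -409411125 / 3415946357254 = -0.00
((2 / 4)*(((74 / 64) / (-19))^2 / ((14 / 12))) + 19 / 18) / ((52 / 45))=123098095 / 134557696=0.91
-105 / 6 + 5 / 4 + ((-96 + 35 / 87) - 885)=-346903 / 348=-996.85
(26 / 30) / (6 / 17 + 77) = 221 / 19725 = 0.01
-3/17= -0.18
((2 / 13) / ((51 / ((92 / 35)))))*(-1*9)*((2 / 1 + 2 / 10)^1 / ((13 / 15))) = -18216 / 100555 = -0.18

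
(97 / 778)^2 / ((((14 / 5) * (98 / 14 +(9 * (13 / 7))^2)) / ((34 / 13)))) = 5598355 / 110413486144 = 0.00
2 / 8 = 1 / 4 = 0.25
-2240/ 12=-186.67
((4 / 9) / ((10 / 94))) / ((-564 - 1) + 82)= -188 / 21735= -0.01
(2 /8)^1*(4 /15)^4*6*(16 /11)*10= 4096 /37125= 0.11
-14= -14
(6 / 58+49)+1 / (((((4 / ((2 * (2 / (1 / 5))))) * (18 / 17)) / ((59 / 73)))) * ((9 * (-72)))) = 1212350693 / 24692688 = 49.10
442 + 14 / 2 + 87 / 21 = 3172 / 7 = 453.14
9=9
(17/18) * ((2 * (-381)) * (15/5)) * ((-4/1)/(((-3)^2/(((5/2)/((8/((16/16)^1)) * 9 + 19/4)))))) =86360/2763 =31.26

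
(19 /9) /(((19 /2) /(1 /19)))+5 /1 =857 /171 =5.01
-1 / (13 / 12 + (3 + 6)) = -12 / 121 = -0.10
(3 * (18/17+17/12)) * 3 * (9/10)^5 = 17891847/1360000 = 13.16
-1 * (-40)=40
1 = 1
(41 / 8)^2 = 1681 / 64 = 26.27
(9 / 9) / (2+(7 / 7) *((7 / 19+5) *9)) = 19 / 956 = 0.02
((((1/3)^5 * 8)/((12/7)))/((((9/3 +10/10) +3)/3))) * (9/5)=0.01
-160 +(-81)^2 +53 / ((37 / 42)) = 239063 / 37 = 6461.16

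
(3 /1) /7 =0.43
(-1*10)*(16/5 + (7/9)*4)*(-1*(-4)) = -2272/9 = -252.44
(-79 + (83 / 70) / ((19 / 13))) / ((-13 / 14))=84.20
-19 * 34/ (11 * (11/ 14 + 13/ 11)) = -29.85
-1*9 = -9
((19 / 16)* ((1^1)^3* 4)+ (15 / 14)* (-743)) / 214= -22157 / 5992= -3.70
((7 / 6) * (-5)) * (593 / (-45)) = 4151 / 54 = 76.87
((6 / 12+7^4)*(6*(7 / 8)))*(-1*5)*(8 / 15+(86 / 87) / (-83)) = -316474473 / 9628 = -32870.22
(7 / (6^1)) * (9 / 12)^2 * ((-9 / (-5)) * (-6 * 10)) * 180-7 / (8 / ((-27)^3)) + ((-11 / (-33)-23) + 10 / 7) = 746573 / 168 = 4443.89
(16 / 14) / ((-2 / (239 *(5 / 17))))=-4780 / 119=-40.17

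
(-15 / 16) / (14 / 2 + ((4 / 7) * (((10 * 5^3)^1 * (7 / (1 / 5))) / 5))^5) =-5 / 16666666666666666704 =-0.00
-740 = -740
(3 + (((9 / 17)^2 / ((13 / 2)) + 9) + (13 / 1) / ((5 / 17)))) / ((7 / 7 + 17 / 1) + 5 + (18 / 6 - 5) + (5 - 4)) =1056527 / 413270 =2.56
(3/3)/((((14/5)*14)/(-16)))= -20/49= -0.41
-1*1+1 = 0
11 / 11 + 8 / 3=11 / 3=3.67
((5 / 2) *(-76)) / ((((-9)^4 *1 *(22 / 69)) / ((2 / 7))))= -4370 / 168399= -0.03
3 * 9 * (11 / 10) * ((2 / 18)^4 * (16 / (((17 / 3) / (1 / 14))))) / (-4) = -11 / 48195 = -0.00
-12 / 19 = -0.63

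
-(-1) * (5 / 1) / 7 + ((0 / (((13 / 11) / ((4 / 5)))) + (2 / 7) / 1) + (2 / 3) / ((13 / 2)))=43 / 39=1.10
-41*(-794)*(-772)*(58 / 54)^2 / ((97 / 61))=-1289280726088 / 70713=-18232584.19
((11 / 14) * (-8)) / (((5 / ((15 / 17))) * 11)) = -12 / 119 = -0.10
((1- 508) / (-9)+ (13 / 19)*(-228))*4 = -1196 / 3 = -398.67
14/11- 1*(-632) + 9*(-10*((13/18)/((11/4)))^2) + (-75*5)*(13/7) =-69.36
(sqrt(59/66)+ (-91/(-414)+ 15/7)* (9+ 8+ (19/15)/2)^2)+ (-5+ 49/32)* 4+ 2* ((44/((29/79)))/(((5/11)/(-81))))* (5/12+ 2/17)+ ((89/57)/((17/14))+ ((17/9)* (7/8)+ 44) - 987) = -24478348259497/1062217800+ sqrt(3894)/66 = -23043.62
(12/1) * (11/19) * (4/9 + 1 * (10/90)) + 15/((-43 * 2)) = 18065/4902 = 3.69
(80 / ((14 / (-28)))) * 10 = -1600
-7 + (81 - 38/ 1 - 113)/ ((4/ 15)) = -539/ 2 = -269.50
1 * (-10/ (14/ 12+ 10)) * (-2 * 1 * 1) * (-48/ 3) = -1920/ 67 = -28.66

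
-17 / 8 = -2.12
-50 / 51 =-0.98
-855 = -855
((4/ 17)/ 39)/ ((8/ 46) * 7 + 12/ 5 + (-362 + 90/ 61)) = -7015/ 414988938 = -0.00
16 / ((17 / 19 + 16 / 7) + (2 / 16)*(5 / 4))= 4.80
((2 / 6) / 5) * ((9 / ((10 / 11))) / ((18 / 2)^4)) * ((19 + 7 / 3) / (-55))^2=2048 / 135320625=0.00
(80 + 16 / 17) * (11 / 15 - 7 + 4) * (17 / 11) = -46784 / 165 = -283.54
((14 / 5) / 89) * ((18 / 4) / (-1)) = -63 / 445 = -0.14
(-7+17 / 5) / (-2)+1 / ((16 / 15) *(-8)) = 1077 / 640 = 1.68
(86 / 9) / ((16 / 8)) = 43 / 9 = 4.78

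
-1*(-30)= 30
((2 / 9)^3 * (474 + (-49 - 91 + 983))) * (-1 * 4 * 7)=-98336 / 243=-404.67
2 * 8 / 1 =16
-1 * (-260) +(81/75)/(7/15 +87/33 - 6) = 620509/2390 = 259.63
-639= -639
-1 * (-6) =6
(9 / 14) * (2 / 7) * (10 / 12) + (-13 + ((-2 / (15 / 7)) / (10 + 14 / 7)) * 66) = -26431 / 1470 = -17.98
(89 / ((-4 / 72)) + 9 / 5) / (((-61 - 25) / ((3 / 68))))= 24003 / 29240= 0.82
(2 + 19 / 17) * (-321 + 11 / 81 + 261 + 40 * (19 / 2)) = 1374343 / 1377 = 998.07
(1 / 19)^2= 1 / 361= 0.00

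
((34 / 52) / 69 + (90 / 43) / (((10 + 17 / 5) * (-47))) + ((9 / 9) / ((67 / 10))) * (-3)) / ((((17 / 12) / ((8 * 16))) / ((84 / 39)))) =-768951507968 / 8947559153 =-85.94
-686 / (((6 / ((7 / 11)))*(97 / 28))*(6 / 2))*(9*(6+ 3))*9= -5445468 / 1067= -5103.53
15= 15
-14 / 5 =-2.80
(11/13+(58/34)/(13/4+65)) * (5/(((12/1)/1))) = 0.36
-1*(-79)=79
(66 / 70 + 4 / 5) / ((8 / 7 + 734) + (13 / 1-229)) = 61 / 18170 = 0.00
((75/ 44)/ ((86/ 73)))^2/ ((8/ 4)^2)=29975625/ 57274624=0.52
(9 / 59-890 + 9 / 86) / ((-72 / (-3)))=-4514555 / 121776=-37.07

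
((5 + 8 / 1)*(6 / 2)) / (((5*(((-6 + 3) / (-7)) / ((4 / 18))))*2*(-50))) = -91 / 2250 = -0.04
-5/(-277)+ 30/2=4160/277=15.02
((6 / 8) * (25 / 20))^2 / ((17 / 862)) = 96975 / 2176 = 44.57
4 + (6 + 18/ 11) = 128/ 11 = 11.64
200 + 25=225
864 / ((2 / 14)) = 6048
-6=-6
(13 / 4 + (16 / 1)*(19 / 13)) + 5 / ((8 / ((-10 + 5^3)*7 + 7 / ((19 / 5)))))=131135 / 247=530.91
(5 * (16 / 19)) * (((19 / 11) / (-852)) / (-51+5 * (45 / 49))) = 490 / 2663991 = 0.00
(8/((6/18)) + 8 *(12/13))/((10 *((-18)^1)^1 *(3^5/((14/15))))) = -476/710775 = -0.00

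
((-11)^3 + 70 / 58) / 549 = -38564 / 15921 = -2.42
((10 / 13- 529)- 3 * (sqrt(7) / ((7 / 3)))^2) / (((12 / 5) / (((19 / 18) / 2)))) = -127775 / 1092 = -117.01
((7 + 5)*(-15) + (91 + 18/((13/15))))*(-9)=7983/13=614.08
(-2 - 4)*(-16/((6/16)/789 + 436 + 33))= 0.20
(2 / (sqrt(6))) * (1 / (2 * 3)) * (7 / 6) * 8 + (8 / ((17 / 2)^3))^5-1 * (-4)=14 * sqrt(6) / 27 + 11449692207113004996 / 2862423051509815793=5.27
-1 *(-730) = 730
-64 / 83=-0.77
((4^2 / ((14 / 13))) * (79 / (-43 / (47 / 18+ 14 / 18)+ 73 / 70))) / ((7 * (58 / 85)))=-212999800 / 10094581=-21.10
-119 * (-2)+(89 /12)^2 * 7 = 89719 /144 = 623.05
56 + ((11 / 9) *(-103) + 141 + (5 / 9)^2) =5785 / 81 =71.42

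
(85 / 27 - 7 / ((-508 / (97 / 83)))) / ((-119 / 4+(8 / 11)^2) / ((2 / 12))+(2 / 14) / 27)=-3051125231 / 169053163798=-0.02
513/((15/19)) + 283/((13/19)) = 69122/65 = 1063.42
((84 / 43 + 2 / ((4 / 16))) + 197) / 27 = 8899 / 1161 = 7.66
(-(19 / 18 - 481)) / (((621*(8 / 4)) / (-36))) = -8639 / 621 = -13.91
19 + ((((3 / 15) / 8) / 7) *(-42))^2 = 19.02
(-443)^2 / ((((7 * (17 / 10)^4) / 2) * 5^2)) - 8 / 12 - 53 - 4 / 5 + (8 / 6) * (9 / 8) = 3780971917 / 17539410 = 215.57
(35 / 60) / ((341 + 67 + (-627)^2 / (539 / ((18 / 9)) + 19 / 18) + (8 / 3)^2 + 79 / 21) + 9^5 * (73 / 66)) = 3937395 / 453477809542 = 0.00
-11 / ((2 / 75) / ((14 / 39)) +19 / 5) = -2.84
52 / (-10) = -26 / 5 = -5.20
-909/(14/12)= -5454/7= -779.14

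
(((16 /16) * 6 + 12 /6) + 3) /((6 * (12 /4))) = 11 /18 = 0.61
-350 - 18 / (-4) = -691 / 2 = -345.50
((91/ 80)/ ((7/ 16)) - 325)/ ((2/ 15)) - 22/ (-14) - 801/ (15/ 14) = -110741/ 35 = -3164.03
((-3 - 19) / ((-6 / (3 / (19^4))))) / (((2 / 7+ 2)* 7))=11 / 2085136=0.00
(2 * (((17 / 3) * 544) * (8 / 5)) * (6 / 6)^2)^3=3239689670623232 / 3375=959908050555.03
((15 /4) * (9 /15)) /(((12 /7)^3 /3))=343 /256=1.34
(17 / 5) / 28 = 17 / 140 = 0.12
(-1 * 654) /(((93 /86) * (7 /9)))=-168732 /217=-777.57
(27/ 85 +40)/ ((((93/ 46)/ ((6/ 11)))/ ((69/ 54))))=3625766/ 260865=13.90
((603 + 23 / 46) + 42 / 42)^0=1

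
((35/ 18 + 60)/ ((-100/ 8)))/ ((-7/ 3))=223/ 105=2.12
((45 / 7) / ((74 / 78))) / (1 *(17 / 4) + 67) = 468 / 4921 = 0.10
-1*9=-9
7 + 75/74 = 593/74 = 8.01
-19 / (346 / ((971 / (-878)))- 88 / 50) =461225 / 7637424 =0.06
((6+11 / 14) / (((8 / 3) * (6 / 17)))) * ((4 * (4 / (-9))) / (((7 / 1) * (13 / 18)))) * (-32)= 81.13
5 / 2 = 2.50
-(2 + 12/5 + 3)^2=-1369/25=-54.76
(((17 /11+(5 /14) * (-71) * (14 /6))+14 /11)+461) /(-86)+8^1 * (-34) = -1570579 /5676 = -276.71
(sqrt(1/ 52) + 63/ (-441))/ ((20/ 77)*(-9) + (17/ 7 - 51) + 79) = -11/ 2163 + 11*sqrt(13)/ 8034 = -0.00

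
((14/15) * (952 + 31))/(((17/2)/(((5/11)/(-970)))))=-13762/272085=-0.05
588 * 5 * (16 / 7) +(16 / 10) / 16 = 67201 / 10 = 6720.10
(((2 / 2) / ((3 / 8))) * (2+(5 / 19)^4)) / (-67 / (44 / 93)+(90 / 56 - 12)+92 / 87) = -9334547376 / 263563145215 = -0.04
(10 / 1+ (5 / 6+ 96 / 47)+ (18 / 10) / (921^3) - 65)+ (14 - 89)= -1728784745147 / 13599188210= -127.12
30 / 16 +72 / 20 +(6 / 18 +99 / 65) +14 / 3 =6239 / 520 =12.00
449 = 449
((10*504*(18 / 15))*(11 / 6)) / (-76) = -2772 / 19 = -145.89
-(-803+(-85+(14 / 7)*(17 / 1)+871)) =-17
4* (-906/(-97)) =3624/97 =37.36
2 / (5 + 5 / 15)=3 / 8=0.38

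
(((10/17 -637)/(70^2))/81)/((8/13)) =-0.00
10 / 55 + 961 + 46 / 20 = 105983 / 110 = 963.48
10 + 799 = 809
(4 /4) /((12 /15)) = 1.25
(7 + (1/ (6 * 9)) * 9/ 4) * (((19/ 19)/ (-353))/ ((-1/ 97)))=16393/ 8472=1.93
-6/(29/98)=-588/29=-20.28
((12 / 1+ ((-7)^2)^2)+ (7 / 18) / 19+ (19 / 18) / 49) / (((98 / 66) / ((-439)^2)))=42862628377349 / 136857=313192809.85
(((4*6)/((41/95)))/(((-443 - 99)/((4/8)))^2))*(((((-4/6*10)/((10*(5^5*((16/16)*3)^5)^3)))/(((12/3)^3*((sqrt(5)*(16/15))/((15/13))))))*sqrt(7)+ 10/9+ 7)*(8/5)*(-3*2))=-11096/3011081+ 19*sqrt(35)/8126076043114453125000000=-0.00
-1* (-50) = 50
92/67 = 1.37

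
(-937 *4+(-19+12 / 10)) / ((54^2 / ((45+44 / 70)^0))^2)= -18829 / 42515280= -0.00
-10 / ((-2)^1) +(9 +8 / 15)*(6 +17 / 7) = 8962 / 105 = 85.35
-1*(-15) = 15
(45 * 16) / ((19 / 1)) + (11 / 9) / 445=2883809 / 76095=37.90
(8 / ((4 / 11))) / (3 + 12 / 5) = 110 / 27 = 4.07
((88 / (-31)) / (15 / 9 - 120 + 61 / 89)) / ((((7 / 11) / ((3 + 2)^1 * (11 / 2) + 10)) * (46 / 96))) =116305200 / 39194323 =2.97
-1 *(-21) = 21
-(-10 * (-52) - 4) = -516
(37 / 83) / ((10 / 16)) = 296 / 415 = 0.71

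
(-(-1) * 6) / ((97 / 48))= 288 / 97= 2.97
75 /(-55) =-1.36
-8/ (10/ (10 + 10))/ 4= -4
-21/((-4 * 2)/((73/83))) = 1533/664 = 2.31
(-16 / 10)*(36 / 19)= -288 / 95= -3.03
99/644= 0.15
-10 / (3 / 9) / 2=-15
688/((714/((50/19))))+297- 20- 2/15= 9475933/33915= 279.40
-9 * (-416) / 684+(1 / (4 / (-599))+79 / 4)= -2366 / 19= -124.53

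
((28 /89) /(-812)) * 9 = -0.00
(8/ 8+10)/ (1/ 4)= 44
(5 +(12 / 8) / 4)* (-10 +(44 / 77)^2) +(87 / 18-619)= -391703 / 588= -666.16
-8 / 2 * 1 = -4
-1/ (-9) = 1/ 9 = 0.11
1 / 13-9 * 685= -6164.92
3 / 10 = 0.30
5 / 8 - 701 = -5603 / 8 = -700.38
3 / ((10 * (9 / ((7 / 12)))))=7 / 360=0.02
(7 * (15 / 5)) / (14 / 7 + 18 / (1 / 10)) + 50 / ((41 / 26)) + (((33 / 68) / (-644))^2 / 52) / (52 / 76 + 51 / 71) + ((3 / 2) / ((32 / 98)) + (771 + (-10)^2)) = 638133958371039111 / 703242659065856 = 907.42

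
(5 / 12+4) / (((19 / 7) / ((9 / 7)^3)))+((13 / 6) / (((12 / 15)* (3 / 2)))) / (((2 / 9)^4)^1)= 44321499 / 59584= 743.85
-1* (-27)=27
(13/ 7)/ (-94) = -13/ 658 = -0.02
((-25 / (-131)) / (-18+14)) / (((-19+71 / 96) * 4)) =150 / 229643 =0.00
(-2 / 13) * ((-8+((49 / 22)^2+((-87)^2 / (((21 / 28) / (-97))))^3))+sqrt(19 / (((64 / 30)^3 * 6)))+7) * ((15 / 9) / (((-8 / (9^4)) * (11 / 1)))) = -4964906536076706085478565 / 276848+164025 * sqrt(95) / 146432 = -17933691180997175643.15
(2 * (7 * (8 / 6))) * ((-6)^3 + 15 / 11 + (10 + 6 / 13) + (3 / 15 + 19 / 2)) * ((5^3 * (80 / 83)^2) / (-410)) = 124588352000 / 121170621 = 1028.21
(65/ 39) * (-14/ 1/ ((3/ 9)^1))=-70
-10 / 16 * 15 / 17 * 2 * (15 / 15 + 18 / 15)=-2.43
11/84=0.13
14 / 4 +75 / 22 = 76 / 11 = 6.91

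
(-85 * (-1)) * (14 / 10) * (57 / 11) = 6783 / 11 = 616.64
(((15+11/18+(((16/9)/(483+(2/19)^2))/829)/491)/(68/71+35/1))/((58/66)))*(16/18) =20768082907496540/47292431160839229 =0.44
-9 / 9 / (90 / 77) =-77 / 90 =-0.86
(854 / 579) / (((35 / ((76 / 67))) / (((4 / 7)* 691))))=25627808 / 1357755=18.88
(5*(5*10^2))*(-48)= -120000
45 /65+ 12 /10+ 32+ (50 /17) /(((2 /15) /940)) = 22949951 /1105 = 20769.19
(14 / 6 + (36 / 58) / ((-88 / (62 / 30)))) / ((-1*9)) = -44381 / 172260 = -0.26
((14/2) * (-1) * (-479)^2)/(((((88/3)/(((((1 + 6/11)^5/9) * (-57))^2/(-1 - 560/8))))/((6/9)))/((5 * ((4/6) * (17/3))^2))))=1689014312031771455148635/14767446759154749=114374159.57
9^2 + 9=90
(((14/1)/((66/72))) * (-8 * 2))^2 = 7225344/121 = 59713.59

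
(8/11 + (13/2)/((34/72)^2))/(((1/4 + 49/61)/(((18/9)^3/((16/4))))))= 46348288/817003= 56.73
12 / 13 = 0.92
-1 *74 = -74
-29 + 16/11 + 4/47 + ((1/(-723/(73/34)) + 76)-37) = 146618471/12708894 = 11.54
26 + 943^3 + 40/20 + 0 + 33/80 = 67084946833/80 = 838561835.41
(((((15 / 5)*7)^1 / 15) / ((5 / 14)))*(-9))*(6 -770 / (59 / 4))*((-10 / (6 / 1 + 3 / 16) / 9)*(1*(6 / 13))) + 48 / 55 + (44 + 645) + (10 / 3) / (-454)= 5312438764 / 9575995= 554.77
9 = 9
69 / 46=3 / 2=1.50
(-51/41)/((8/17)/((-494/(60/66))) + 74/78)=-7066917/5384981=-1.31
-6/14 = -3/7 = -0.43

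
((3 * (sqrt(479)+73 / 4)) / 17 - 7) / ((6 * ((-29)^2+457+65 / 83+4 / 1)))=0.00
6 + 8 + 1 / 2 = 14.50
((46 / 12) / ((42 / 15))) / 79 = 115 / 6636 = 0.02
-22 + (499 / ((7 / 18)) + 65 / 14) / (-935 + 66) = -25971 / 1106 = -23.48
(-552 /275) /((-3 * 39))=184 /10725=0.02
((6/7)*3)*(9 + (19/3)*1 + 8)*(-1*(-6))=360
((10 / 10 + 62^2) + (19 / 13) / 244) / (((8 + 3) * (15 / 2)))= 4065453 / 87230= 46.61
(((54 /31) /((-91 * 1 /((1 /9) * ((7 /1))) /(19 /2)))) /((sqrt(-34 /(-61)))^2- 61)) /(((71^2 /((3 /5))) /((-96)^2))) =32044032 /12483708835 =0.00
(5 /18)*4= 10 /9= 1.11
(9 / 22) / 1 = 9 / 22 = 0.41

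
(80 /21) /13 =80 /273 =0.29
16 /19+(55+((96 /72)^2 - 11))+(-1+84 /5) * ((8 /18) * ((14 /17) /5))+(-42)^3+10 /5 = -5380727894 /72675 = -74038.22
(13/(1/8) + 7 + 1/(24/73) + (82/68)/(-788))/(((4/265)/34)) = 256875.41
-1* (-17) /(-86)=-17 /86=-0.20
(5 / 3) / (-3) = -5 / 9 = -0.56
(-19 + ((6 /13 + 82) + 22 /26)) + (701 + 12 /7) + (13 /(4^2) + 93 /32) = 2244397 /2912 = 770.74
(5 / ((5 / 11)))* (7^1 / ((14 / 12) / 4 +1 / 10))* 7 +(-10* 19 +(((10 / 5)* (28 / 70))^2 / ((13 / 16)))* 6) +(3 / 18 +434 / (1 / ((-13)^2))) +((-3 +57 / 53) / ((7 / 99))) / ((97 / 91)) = 35107794250507 / 471172650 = 74511.53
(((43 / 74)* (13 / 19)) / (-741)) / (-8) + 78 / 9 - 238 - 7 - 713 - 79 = -219767159 / 213712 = -1028.33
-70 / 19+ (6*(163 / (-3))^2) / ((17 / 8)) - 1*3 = 8070499 / 969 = 8328.69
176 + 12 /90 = 2642 /15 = 176.13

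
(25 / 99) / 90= 5 / 1782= 0.00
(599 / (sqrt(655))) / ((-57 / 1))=-599 *sqrt(655) / 37335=-0.41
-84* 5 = -420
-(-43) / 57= 0.75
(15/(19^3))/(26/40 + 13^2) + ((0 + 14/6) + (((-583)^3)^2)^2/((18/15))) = 19934016550694665300881503907352625885617/15515058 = 1284817404530145185463148000000000.00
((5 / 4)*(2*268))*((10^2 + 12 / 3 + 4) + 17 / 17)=73030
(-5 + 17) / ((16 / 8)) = 6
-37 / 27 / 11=-37 / 297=-0.12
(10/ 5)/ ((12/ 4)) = 2/ 3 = 0.67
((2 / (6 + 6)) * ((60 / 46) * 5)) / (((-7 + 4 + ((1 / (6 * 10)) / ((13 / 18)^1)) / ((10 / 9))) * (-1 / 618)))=6695000 / 29693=225.47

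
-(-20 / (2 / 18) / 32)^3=177.98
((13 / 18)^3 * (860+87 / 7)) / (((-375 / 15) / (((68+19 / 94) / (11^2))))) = -28672297823 / 3869434800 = -7.41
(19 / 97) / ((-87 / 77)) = -1463 / 8439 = -0.17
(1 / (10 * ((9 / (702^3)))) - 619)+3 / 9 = 57648788 / 15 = 3843252.53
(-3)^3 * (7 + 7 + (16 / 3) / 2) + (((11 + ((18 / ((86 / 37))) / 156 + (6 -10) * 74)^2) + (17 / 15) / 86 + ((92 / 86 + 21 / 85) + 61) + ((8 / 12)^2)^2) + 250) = 3010632324116029 / 34422906960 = 87460.14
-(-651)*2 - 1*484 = 818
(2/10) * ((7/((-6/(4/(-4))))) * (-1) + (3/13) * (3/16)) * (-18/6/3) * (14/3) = 4907/4680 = 1.05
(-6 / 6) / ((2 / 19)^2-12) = 0.08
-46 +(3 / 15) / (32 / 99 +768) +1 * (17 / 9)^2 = -1307151821 / 30805920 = -42.43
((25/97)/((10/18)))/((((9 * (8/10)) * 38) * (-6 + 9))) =25/44232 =0.00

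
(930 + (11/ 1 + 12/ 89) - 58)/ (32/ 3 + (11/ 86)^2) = 1743954612/ 21096115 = 82.67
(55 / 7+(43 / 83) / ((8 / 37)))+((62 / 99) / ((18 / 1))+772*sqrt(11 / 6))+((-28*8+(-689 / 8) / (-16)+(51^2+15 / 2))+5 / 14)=386*sqrt(66) / 3+159063515815 / 66261888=3445.82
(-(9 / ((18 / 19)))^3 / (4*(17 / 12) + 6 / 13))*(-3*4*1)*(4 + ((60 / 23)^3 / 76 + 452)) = 2227344711228 / 2907913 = 765959.89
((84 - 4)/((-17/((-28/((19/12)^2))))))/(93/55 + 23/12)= 212889600/14612197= 14.57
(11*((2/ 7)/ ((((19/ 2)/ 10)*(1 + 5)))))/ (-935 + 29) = -110/ 180747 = -0.00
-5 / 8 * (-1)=5 / 8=0.62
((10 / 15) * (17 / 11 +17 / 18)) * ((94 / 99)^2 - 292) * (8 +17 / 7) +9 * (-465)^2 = 1940985.87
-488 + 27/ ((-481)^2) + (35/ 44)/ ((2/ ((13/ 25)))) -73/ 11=-50332342309/ 101798840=-494.43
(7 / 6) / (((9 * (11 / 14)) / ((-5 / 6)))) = -245 / 1782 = -0.14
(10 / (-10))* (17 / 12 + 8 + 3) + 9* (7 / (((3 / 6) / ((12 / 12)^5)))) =113.58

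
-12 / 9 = -4 / 3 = -1.33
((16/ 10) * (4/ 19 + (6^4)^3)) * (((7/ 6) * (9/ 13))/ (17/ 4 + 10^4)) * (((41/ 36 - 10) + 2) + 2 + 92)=3632797212384368/ 148262985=24502388.19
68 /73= 0.93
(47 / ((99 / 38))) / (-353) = -0.05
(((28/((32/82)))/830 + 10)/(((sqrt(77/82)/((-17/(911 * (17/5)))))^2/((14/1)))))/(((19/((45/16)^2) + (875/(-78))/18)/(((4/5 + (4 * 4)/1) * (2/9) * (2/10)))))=0.00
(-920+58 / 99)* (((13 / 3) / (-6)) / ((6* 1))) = 591643 / 5346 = 110.67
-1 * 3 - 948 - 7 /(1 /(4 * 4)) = -1063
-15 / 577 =-0.03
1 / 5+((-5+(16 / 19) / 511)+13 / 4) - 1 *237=-46321319 / 194180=-238.55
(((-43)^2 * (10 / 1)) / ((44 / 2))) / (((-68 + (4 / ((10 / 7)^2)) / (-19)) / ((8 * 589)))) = -58150.34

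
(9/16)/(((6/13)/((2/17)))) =39/272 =0.14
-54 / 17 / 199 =-0.02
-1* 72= -72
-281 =-281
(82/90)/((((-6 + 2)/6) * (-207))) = 41/6210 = 0.01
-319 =-319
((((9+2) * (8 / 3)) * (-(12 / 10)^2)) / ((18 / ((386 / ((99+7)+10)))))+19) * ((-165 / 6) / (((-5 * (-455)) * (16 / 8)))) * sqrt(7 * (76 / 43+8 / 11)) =-0.28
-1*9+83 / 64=-7.70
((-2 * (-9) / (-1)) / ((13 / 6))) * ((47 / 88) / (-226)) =1269 / 64636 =0.02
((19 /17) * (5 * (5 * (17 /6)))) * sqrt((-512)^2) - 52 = 121444 /3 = 40481.33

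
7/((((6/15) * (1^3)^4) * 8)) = 35/16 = 2.19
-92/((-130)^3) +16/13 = 676023/549250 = 1.23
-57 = -57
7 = 7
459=459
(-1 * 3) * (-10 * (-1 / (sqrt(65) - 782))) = 30 * sqrt(65) / 611459+23460 / 611459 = 0.04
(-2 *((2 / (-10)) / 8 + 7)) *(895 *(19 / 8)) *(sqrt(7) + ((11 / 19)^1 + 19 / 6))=-7108269 / 64-948879 *sqrt(7) / 32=-189519.76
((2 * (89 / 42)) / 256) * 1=89 / 5376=0.02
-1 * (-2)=2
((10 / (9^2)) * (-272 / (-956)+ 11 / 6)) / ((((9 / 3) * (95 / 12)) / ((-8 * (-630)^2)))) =-476201600 / 13623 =-34955.71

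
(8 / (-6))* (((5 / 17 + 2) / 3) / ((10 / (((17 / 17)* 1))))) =-26 / 255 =-0.10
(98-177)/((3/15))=-395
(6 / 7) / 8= 0.11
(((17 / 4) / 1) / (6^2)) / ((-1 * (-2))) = 0.06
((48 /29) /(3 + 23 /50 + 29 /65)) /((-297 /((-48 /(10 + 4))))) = 83200 /17008761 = 0.00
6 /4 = 3 /2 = 1.50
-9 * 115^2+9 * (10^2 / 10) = -118935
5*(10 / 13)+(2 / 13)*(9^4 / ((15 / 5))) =4424 / 13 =340.31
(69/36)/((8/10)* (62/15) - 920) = -0.00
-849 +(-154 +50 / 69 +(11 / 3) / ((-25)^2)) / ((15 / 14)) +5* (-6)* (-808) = 5012838889 / 215625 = 23247.95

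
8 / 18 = 4 / 9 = 0.44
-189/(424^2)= -189/179776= -0.00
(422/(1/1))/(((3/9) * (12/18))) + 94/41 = 77953/41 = 1901.29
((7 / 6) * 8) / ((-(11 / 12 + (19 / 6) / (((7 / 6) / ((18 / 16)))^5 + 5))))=-524365744 / 80198021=-6.54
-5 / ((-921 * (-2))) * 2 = -5 / 921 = -0.01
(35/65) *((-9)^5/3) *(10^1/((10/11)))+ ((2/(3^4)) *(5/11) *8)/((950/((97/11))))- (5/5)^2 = -1411171296292/12104235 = -116584.92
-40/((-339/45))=600/113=5.31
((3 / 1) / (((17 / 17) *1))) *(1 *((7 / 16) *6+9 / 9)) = 10.88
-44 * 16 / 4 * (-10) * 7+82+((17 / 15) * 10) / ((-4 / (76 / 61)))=12398.47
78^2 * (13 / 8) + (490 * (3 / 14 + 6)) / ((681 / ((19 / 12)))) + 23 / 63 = 565973215 / 57204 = 9893.94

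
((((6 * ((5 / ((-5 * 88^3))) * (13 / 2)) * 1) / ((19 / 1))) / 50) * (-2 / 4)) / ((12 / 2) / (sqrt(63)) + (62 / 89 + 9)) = 6989437 / 2236415761254400 - 102973 * sqrt(7) / 1118207880627200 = 0.00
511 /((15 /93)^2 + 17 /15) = 7366065 /16712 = 440.77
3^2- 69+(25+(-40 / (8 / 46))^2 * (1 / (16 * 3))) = 12805 / 12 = 1067.08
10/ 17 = 0.59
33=33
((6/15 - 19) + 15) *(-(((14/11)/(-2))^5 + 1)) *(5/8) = 324549/161051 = 2.02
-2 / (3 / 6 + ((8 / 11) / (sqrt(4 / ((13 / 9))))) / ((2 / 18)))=484 / 7367 - 1056 * sqrt(13) / 7367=-0.45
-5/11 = -0.45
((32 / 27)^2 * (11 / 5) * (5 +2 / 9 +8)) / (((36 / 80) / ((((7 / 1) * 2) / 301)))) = 10723328 / 2539107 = 4.22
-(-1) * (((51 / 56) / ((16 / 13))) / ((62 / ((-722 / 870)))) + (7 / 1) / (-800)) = -751313 / 40275200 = -0.02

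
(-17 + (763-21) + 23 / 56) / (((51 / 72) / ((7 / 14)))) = 121869 / 238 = 512.05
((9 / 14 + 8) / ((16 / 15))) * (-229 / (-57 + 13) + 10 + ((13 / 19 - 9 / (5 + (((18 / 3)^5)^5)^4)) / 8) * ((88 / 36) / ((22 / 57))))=18671437935492338951927097403960318724813731530498004631906282378861247367710112685 / 146343371664015882965658619843404951800320191145941891225648120466767359690933344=127.59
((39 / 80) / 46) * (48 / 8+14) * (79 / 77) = 3081 / 14168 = 0.22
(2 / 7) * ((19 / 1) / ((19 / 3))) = 6 / 7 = 0.86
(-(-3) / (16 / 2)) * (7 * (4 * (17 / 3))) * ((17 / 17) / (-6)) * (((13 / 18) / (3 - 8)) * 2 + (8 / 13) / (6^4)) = 2.86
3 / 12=1 / 4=0.25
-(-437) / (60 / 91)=39767 / 60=662.78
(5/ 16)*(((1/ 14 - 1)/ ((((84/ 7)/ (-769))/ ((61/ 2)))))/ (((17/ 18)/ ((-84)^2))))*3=1728831195/ 136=12711994.08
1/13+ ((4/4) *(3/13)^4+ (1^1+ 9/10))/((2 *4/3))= 1806167/2284880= 0.79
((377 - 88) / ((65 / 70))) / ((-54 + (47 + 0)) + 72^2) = 0.06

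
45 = 45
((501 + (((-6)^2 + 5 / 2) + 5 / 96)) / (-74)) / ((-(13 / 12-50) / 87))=-4506339 / 347504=-12.97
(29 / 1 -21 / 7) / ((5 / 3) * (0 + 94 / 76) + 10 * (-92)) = -2964 / 104645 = -0.03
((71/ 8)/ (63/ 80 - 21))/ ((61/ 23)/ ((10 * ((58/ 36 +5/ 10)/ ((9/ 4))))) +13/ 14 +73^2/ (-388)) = 1203847600/ 34335385161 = 0.04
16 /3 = 5.33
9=9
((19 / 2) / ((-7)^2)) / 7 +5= 3449 / 686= 5.03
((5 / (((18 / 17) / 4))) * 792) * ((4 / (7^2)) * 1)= 59840 / 49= 1221.22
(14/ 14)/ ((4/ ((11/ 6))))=11/ 24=0.46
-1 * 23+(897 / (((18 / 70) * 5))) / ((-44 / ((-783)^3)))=334913966285 / 44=7611681051.93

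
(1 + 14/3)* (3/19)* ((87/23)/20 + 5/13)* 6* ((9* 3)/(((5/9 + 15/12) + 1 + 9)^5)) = 8402107719168/23168105517578125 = 0.00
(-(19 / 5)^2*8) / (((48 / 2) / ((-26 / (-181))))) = -9386 / 13575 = -0.69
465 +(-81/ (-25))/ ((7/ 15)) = 16518/ 35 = 471.94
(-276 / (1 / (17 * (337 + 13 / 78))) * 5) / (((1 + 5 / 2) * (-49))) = 2259980 / 49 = 46122.04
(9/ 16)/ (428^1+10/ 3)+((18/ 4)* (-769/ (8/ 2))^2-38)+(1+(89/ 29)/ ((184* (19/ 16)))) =166283.30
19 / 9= 2.11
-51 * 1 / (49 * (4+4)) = -51 / 392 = -0.13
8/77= 0.10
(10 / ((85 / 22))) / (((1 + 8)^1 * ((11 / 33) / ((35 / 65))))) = 308 / 663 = 0.46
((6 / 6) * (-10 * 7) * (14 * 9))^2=77792400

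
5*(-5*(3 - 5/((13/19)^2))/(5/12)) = 77880/169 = 460.83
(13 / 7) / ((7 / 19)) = 247 / 49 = 5.04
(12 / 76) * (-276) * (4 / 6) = -552 / 19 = -29.05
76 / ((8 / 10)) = 95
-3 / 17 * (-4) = 12 / 17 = 0.71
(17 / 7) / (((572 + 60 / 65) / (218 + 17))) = 51935 / 52136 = 1.00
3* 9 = 27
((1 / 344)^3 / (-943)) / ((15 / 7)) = -7 / 575808775680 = -0.00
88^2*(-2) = -15488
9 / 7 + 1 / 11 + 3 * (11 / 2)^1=2753 / 154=17.88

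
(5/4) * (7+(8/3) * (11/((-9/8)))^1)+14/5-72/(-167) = -1858741/90180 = -20.61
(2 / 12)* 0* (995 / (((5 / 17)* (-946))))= 0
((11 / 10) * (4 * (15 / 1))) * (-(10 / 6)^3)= -2750 / 9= -305.56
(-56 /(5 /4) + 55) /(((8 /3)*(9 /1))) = 17 /40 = 0.42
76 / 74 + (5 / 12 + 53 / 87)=8811 / 4292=2.05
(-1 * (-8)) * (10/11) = 80/11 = 7.27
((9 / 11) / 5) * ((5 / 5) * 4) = 36 / 55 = 0.65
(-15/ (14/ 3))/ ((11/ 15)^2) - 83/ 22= -8258/ 847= -9.75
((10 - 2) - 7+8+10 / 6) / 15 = 32 / 45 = 0.71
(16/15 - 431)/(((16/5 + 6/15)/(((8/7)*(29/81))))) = -748084/15309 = -48.87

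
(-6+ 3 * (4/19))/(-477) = 34/3021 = 0.01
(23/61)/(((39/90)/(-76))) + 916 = 673948/793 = 849.87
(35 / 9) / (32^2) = 35 / 9216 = 0.00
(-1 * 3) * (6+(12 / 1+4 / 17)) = -930 / 17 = -54.71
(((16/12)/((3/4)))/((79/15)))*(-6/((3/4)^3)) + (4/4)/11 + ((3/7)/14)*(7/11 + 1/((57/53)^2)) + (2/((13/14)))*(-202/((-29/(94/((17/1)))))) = 208254407103520/2659972177863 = 78.29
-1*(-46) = 46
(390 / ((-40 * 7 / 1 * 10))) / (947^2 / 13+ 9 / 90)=-0.00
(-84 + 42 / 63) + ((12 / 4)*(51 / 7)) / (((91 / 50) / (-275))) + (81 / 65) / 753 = -3385.92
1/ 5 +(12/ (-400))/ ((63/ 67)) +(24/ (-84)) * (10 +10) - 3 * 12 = -87247/ 2100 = -41.55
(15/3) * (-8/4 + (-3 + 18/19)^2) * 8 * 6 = 191760/361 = 531.19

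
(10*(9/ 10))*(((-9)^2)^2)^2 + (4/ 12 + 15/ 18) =2324522941/ 6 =387420490.17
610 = 610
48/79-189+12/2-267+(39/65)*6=-176088/395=-445.79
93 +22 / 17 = 1603 / 17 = 94.29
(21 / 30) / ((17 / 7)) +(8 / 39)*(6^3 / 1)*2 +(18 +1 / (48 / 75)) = 108.47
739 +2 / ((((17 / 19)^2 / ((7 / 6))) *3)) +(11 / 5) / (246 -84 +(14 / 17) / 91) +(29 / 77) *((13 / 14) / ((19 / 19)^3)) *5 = 741.73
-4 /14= -2 /7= -0.29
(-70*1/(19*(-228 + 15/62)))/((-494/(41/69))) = -88970/4572619857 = -0.00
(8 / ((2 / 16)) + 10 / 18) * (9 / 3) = 581 / 3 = 193.67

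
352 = 352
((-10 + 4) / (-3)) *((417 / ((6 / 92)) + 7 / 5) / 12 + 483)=20319 / 10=2031.90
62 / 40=31 / 20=1.55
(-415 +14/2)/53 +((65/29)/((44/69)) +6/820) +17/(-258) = -7586125607/1788422460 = -4.24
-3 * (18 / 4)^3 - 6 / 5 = -10983 / 40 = -274.58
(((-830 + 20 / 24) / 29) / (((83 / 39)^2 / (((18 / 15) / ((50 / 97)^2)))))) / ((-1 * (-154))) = -2847906711 / 15383137000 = -0.19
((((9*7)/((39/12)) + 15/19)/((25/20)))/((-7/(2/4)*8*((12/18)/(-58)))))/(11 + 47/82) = 17774361/16408210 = 1.08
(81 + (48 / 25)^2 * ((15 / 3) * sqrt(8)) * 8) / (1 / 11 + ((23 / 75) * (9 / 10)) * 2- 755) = -45056 * sqrt(2) / 115249- 12375 / 115249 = -0.66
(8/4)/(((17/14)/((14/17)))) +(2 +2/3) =4.02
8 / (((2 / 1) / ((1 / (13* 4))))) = 0.08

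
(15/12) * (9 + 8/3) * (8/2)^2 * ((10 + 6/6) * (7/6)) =26950/9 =2994.44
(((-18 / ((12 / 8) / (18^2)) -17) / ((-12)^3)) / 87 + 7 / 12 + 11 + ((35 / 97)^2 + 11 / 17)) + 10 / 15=313886993377 / 24046694208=13.05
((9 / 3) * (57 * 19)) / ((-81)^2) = 361 / 729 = 0.50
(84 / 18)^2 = 196 / 9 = 21.78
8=8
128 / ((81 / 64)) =8192 / 81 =101.14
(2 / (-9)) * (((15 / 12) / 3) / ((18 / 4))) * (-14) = 70 / 243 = 0.29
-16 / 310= -8 / 155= -0.05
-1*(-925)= 925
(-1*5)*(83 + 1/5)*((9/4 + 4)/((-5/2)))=1040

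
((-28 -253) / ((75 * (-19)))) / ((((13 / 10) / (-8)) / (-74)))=332704 / 3705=89.80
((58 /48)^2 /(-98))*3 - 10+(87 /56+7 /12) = -148793 /18816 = -7.91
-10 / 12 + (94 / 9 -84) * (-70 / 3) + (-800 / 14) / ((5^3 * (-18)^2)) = 9726667 / 5670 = 1715.46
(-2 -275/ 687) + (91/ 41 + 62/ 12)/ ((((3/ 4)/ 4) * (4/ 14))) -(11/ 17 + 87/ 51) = 191232169/ 1436517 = 133.12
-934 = -934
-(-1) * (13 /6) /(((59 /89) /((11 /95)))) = 12727 /33630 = 0.38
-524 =-524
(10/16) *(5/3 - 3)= -5/6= -0.83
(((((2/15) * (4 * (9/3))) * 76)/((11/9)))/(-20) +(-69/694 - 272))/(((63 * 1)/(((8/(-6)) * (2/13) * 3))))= 16270636/6011775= 2.71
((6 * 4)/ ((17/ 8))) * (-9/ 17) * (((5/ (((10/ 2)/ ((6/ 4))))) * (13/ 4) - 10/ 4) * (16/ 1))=-65664/ 289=-227.21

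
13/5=2.60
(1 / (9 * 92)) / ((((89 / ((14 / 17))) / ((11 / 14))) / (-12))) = -11 / 104397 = -0.00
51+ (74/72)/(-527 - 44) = 1048319/20556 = 51.00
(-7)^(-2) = 1/49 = 0.02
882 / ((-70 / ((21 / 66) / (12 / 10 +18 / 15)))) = -147 / 88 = -1.67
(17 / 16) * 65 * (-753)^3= -29486771474.06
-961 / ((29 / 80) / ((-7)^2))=-3767120 / 29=-129900.69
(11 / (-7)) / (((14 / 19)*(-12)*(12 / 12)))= 0.18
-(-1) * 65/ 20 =13/ 4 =3.25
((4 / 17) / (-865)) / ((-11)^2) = -4 / 1779305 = -0.00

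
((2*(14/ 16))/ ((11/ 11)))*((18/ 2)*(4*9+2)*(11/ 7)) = 1881/ 2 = 940.50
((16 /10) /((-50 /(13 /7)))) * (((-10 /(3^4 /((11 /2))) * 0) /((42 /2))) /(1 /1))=0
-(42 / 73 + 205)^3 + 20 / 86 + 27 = -145327814290842 / 16727731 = -8687837.84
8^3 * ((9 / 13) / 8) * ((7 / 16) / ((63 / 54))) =216 / 13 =16.62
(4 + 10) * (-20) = -280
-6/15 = -0.40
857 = 857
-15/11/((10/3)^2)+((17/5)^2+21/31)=413111/34100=12.11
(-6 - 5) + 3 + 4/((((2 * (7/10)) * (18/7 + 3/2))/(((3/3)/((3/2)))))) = -1288/171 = -7.53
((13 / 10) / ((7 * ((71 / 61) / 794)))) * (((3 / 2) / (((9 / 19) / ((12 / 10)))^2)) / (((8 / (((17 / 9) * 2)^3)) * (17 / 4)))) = 262759680872 / 135867375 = 1933.94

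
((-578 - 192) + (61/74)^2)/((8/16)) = -4212799/2738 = -1538.64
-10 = -10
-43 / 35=-1.23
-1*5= -5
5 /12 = 0.42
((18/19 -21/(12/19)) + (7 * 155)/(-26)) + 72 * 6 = 357.97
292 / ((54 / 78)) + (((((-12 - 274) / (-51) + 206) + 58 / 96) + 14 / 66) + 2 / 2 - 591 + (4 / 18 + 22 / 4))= 149373 / 2992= 49.92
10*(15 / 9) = 50 / 3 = 16.67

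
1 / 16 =0.06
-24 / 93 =-8 / 31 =-0.26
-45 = -45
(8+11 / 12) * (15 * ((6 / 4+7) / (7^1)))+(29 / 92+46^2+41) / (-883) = 159.97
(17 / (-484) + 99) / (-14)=-47899 / 6776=-7.07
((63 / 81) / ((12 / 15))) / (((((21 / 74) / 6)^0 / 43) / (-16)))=-6020 / 9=-668.89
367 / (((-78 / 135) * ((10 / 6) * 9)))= -1101 / 26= -42.35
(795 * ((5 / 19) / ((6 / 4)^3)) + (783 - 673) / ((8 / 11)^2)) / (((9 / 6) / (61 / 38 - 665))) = -4137651205 / 34656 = -119392.06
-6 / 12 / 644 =-1 / 1288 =-0.00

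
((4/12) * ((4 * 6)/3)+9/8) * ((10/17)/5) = 91/204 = 0.45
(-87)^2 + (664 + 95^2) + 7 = 17265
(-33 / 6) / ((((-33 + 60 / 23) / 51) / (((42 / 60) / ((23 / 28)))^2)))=897974 / 133975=6.70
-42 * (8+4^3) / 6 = -504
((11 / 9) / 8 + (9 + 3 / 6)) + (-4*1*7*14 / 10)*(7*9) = -885581 / 360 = -2459.95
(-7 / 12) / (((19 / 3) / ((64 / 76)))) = -28 / 361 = -0.08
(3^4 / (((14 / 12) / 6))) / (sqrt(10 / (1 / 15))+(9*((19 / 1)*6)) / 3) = 166212 / 136283 - 2430*sqrt(6) / 136283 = 1.18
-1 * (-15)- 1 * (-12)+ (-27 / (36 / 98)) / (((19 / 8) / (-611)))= 359781 / 19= 18935.84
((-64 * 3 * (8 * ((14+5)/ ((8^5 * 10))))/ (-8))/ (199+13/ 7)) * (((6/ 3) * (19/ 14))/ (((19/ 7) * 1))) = 21/ 378880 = 0.00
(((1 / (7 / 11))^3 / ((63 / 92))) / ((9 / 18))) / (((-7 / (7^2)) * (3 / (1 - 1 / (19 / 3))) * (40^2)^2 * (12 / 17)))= -520421 / 42230160000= -0.00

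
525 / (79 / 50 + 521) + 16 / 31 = 1231814 / 809999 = 1.52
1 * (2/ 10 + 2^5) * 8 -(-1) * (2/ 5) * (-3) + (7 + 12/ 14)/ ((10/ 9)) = 18443/ 70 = 263.47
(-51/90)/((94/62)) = -527/1410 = -0.37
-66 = -66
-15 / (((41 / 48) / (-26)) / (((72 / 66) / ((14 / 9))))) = 1010880 / 3157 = 320.20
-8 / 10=-4 / 5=-0.80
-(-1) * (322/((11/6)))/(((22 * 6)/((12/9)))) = 644/363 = 1.77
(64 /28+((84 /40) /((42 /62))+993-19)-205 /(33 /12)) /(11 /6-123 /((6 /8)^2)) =-2090181 /500885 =-4.17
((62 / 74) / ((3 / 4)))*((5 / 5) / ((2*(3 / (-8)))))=-496 / 333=-1.49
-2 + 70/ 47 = -24/ 47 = -0.51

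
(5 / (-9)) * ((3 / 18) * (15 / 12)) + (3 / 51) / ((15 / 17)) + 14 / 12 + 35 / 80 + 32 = 72479 / 2160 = 33.56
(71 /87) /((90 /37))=0.34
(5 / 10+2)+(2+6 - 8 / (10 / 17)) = -31 / 10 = -3.10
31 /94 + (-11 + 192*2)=35093 /94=373.33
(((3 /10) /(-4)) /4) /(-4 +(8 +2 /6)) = -9 /2080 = -0.00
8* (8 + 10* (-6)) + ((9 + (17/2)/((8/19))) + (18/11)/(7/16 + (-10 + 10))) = -471945/1232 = -383.07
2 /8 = 1 /4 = 0.25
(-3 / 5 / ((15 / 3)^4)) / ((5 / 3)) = -9 / 15625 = -0.00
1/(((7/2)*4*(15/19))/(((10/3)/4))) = 19/252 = 0.08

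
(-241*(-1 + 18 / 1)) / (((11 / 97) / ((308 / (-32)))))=2781863 / 8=347732.88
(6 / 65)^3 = 0.00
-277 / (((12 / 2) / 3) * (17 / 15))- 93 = -7317 / 34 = -215.21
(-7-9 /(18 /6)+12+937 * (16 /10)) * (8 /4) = 15012 /5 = 3002.40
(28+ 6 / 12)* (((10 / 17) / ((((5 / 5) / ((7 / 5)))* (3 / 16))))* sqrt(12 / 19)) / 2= 112* sqrt(57) / 17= 49.74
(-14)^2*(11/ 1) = 2156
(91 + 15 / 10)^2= 34225 / 4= 8556.25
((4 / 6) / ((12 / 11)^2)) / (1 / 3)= 121 / 72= 1.68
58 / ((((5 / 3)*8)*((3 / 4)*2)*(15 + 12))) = 29 / 270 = 0.11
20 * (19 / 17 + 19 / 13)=11400 / 221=51.58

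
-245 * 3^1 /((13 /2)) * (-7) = 10290 /13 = 791.54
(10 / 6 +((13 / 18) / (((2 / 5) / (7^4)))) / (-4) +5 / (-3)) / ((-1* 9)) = 156065 / 1296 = 120.42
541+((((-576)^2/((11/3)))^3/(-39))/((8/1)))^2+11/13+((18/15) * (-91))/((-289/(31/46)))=56100990500518040983775441637325245627/9950353242115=5638090340659451795831994.00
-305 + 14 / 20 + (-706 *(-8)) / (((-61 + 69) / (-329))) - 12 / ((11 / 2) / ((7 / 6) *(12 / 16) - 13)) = -25580703 / 110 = -232551.85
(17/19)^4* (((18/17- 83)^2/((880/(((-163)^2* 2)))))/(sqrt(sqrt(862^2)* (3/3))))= 14899623160009* sqrt(862)/49428148880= 8850.23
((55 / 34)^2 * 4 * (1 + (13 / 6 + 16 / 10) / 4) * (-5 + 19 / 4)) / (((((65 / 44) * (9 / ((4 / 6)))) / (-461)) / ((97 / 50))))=13867770191 / 60863400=227.85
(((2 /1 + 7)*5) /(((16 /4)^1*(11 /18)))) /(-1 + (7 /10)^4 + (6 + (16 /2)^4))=2025000 /451136411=0.00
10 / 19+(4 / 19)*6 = 34 / 19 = 1.79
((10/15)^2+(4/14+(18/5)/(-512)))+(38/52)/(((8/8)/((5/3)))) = 2034869/1048320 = 1.94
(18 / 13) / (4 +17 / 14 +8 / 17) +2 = 13154 / 5863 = 2.24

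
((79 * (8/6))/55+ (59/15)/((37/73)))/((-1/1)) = -59069/6105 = -9.68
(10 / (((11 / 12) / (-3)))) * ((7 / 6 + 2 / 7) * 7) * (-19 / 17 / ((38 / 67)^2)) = 4107435 / 3553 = 1156.05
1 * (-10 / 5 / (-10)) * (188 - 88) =20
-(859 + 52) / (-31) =911 / 31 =29.39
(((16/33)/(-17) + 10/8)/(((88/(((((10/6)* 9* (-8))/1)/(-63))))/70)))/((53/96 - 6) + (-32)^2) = 1096400/603406551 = 0.00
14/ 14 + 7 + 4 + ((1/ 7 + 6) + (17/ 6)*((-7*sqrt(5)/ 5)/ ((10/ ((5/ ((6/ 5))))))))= 14.45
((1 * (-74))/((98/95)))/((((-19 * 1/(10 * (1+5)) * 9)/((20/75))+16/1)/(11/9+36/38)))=-31376/1071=-29.30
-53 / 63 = -0.84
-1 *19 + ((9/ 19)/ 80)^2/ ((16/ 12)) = -175590157/ 9241600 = -19.00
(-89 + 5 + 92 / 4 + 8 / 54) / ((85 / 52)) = -85436 / 2295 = -37.23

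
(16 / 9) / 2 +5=53 / 9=5.89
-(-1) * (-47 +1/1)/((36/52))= -598/9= -66.44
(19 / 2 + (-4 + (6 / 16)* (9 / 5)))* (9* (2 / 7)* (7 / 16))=2223 / 320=6.95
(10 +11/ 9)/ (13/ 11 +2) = 3.53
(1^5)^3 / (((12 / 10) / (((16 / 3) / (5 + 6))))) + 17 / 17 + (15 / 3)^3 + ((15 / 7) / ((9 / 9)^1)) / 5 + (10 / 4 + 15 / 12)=361975 / 2772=130.58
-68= -68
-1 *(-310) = 310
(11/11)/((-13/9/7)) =-63/13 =-4.85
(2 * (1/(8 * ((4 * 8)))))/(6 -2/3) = 3/2048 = 0.00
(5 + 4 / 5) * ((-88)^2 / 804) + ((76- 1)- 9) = 122474 / 1005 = 121.86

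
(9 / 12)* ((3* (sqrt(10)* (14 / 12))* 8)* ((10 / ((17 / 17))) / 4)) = 105* sqrt(10) / 2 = 166.02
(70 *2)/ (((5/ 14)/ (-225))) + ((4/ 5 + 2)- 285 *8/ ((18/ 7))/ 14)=-1323908/ 15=-88260.53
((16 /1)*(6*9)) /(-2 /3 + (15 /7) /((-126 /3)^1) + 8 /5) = 1270080 /1297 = 979.24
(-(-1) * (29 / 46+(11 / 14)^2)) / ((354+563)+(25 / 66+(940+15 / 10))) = 185625 / 276534244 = 0.00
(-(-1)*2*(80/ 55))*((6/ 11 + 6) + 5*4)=9344/ 121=77.22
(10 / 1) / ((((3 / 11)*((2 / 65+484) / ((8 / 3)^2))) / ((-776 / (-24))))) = 22193600 / 1274211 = 17.42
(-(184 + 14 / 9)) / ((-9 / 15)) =8350 / 27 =309.26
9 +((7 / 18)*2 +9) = 169 / 9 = 18.78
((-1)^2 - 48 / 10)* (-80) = 304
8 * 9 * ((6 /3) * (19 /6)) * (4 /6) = 304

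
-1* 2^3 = -8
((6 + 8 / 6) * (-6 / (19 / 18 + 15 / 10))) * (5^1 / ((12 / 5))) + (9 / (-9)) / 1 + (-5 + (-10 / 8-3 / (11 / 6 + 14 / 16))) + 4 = -240559 / 5980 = -40.23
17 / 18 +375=6767 / 18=375.94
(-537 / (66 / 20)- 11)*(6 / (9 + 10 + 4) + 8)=-363090 / 253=-1435.14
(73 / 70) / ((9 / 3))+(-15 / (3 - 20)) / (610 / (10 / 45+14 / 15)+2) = 17179157 / 49183890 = 0.35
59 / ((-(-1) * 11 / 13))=69.73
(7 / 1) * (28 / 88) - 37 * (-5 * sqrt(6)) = 49 / 22 + 185 * sqrt(6) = 455.38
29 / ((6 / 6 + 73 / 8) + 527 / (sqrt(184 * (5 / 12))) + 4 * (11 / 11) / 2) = -2587960 / 25579949 + 489056 * sqrt(690) / 25579949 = 0.40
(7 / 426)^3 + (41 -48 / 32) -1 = 2976388219 / 77308776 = 38.50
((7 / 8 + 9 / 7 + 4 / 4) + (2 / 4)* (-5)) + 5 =317 / 56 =5.66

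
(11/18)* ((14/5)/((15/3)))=77/225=0.34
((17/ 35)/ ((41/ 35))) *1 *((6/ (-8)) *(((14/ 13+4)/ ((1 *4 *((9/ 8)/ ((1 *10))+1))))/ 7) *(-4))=67320/ 332059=0.20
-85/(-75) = 17/15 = 1.13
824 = 824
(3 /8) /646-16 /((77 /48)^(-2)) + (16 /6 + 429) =1135165 /2907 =390.49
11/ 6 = 1.83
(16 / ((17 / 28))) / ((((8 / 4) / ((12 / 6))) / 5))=2240 / 17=131.76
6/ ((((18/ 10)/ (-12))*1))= -40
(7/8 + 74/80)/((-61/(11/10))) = -99/3050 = -0.03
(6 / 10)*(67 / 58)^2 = 13467 / 16820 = 0.80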